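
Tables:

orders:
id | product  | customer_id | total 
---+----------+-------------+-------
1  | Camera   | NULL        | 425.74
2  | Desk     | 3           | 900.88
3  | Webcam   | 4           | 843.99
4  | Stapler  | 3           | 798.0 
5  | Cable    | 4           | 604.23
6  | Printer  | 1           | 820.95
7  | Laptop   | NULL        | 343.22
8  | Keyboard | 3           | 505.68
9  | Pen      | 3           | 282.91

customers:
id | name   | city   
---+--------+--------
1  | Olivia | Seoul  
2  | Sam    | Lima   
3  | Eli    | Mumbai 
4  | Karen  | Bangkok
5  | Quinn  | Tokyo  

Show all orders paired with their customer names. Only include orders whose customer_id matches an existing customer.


INNER JOIN keeps only orders rows whose customer_id matches an id in customers. Walk through each order:
  - order 1 (Camera): customer_id=NULL, no match -> dropped
  - order 2 (Desk): customer_id=3 -> matches Eli
  - order 3 (Webcam): customer_id=4 -> matches Karen
  - order 4 (Stapler): customer_id=3 -> matches Eli
  - order 5 (Cable): customer_id=4 -> matches Karen
  - order 6 (Printer): customer_id=1 -> matches Olivia
  - order 7 (Laptop): customer_id=NULL, no match -> dropped
  - order 8 (Keyboard): customer_id=3 -> matches Eli
  - order 9 (Pen): customer_id=3 -> matches Eli
So 2 of 9 rows are dropped.

SQL:
SELECT a.product, b.name AS customer
FROM orders a
INNER JOIN customers b ON a.customer_id = b.id

Result:
product  | customer
---------+---------
Desk     | Eli     
Webcam   | Karen   
Stapler  | Eli     
Cable    | Karen   
Printer  | Olivia  
Keyboard | Eli     
Pen      | Eli     


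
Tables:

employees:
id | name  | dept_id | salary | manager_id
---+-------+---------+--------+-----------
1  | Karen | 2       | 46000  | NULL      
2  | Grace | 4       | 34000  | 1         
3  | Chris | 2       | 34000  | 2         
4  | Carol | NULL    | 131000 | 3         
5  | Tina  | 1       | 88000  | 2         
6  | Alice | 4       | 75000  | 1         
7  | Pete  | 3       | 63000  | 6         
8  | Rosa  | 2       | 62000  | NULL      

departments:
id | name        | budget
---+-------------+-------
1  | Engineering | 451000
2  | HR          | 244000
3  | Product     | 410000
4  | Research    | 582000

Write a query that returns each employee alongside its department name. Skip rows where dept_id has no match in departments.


INNER JOIN keeps only employees rows whose dept_id matches an id in departments. Walk through each employee:
  - employee 1 (Karen): dept_id=2 -> matches HR
  - employee 2 (Grace): dept_id=4 -> matches Research
  - employee 3 (Chris): dept_id=2 -> matches HR
  - employee 4 (Carol): dept_id=NULL, no match -> dropped
  - employee 5 (Tina): dept_id=1 -> matches Engineering
  - employee 6 (Alice): dept_id=4 -> matches Research
  - employee 7 (Pete): dept_id=3 -> matches Product
  - employee 8 (Rosa): dept_id=2 -> matches HR
So 1 of 8 rows is dropped.

SQL:
SELECT a.name, b.name AS department
FROM employees a
INNER JOIN departments b ON a.dept_id = b.id

Result:
name  | department 
------+------------
Karen | HR         
Grace | Research   
Chris | HR         
Tina  | Engineering
Alice | Research   
Pete  | Product    
Rosa  | HR         


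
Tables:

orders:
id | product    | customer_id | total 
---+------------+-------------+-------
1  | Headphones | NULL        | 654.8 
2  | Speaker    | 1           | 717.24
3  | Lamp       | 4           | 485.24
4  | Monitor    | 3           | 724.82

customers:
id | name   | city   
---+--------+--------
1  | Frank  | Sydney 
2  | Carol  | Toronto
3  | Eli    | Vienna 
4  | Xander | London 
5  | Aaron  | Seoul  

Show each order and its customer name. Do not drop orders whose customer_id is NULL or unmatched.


LEFT JOIN keeps every row from orders (the left table); where customer_id has no match in customers, the customer columns become NULL. Walk through each order:
  - order 1 (Headphones): customer_id=NULL, no match -> kept with NULL
  - order 2 (Speaker): customer_id=1 -> matches Frank
  - order 3 (Lamp): customer_id=4 -> matches Xander
  - order 4 (Monitor): customer_id=3 -> matches Eli
All 4 rows appear; 1 has NULL customer.

SQL:
SELECT a.product, b.name AS customer
FROM orders a
LEFT JOIN customers b ON a.customer_id = b.id

Result:
product    | customer
-----------+---------
Headphones | NULL    
Speaker    | Frank   
Lamp       | Xander  
Monitor    | Eli     


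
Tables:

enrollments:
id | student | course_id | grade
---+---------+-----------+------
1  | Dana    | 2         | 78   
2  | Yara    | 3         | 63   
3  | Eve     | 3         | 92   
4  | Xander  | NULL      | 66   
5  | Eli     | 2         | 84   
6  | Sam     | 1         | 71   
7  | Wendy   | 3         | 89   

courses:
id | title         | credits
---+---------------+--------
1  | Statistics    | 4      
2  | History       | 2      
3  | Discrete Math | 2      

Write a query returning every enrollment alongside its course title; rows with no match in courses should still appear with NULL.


LEFT JOIN keeps every row from enrollments (the left table); where course_id has no match in courses, the course columns become NULL. Walk through each enrollment:
  - enrollment 1 (Dana): course_id=2 -> matches History
  - enrollment 2 (Yara): course_id=3 -> matches Discrete Math
  - enrollment 3 (Eve): course_id=3 -> matches Discrete Math
  - enrollment 4 (Xander): course_id=NULL, no match -> kept with NULL
  - enrollment 5 (Eli): course_id=2 -> matches History
  - enrollment 6 (Sam): course_id=1 -> matches Statistics
  - enrollment 7 (Wendy): course_id=3 -> matches Discrete Math
All 7 rows appear; 1 has NULL course.

SQL:
SELECT a.student, b.title AS course
FROM enrollments a
LEFT JOIN courses b ON a.course_id = b.id

Result:
student | course       
--------+--------------
Dana    | History      
Yara    | Discrete Math
Eve     | Discrete Math
Xander  | NULL         
Eli     | History      
Sam     | Statistics   
Wendy   | Discrete Math


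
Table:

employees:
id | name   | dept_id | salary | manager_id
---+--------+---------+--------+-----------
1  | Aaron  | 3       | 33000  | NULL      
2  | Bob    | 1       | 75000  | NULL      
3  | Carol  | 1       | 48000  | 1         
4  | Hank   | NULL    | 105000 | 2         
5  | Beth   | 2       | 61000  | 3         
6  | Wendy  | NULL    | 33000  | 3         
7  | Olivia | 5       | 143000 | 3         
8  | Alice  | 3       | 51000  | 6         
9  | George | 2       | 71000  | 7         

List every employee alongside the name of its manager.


This is a self-join: employees is joined to a second copy of itself, matching each row's manager_id to another row's id. Use LEFT JOIN so rows with manager_id=NULL are kept.
  - employee 1 (Aaron): manager_id=NULL -> NULL
  - employee 2 (Bob): manager_id=NULL -> NULL
  - employee 3 (Carol): manager_id=1 -> Aaron
  - employee 4 (Hank): manager_id=2 -> Bob
  - employee 5 (Beth): manager_id=3 -> Carol
  - employee 6 (Wendy): manager_id=3 -> Carol
  - employee 7 (Olivia): manager_id=3 -> Carol
  - employee 8 (Alice): manager_id=6 -> Wendy
  - employee 9 (George): manager_id=7 -> Olivia

SQL:
SELECT a.name AS item, b.name AS manager
FROM employees a
LEFT JOIN employees b ON a.manager_id = b.id

Result:
item   | manager
-------+--------
Aaron  | NULL   
Bob    | NULL   
Carol  | Aaron  
Hank   | Bob    
Beth   | Carol  
Wendy  | Carol  
Olivia | Carol  
Alice  | Wendy  
George | Olivia 


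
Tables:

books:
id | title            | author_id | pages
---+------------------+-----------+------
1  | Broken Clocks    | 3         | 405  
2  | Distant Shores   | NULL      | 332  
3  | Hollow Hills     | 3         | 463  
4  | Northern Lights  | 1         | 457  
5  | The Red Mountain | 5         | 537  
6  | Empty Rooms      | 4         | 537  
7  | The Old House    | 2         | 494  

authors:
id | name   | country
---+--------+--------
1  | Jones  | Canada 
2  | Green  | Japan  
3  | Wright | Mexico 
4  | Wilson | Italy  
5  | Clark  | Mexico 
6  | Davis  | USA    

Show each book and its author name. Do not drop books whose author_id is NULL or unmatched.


LEFT JOIN keeps every row from books (the left table); where author_id has no match in authors, the author columns become NULL. Walk through each book:
  - book 1 (Broken Clocks): author_id=3 -> matches Wright
  - book 2 (Distant Shores): author_id=NULL, no match -> kept with NULL
  - book 3 (Hollow Hills): author_id=3 -> matches Wright
  - book 4 (Northern Lights): author_id=1 -> matches Jones
  - book 5 (The Red Mountain): author_id=5 -> matches Clark
  - book 6 (Empty Rooms): author_id=4 -> matches Wilson
  - book 7 (The Old House): author_id=2 -> matches Green
All 7 rows appear; 1 has NULL author.

SQL:
SELECT a.title, b.name AS author
FROM books a
LEFT JOIN authors b ON a.author_id = b.id

Result:
title            | author
-----------------+-------
Broken Clocks    | Wright
Distant Shores   | NULL  
Hollow Hills     | Wright
Northern Lights  | Jones 
The Red Mountain | Clark 
Empty Rooms      | Wilson
The Old House    | Green 


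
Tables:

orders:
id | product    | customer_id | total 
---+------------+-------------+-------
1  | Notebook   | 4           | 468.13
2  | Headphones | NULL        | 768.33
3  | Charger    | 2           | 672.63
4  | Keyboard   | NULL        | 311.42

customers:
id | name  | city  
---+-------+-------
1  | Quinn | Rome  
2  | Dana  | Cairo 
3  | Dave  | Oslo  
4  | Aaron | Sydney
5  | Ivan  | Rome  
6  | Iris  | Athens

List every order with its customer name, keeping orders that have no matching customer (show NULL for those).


LEFT JOIN keeps every row from orders (the left table); where customer_id has no match in customers, the customer columns become NULL. Walk through each order:
  - order 1 (Notebook): customer_id=4 -> matches Aaron
  - order 2 (Headphones): customer_id=NULL, no match -> kept with NULL
  - order 3 (Charger): customer_id=2 -> matches Dana
  - order 4 (Keyboard): customer_id=NULL, no match -> kept with NULL
All 4 rows appear; 2 have NULL customer.

SQL:
SELECT a.product, b.name AS customer
FROM orders a
LEFT JOIN customers b ON a.customer_id = b.id

Result:
product    | customer
-----------+---------
Notebook   | Aaron   
Headphones | NULL    
Charger    | Dana    
Keyboard   | NULL    


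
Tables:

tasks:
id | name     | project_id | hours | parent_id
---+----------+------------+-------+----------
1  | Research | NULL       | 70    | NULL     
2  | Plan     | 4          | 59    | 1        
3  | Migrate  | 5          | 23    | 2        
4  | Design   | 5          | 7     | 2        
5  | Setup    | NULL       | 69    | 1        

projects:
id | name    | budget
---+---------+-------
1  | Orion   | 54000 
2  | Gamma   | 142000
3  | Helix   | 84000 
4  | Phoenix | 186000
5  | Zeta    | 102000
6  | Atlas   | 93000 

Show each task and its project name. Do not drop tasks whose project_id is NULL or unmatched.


LEFT JOIN keeps every row from tasks (the left table); where project_id has no match in projects, the project columns become NULL. Walk through each task:
  - task 1 (Research): project_id=NULL, no match -> kept with NULL
  - task 2 (Plan): project_id=4 -> matches Phoenix
  - task 3 (Migrate): project_id=5 -> matches Zeta
  - task 4 (Design): project_id=5 -> matches Zeta
  - task 5 (Setup): project_id=NULL, no match -> kept with NULL
All 5 rows appear; 2 have NULL project.

SQL:
SELECT a.name, b.name AS project
FROM tasks a
LEFT JOIN projects b ON a.project_id = b.id

Result:
name     | project
---------+--------
Research | NULL   
Plan     | Phoenix
Migrate  | Zeta   
Design   | Zeta   
Setup    | NULL   


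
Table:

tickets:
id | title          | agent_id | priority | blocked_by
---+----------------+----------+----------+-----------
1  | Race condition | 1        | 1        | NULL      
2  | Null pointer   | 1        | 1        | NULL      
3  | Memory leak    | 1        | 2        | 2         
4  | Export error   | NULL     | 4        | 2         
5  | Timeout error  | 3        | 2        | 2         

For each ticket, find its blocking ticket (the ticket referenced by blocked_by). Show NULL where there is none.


This is a self-join: tickets is joined to a second copy of itself, matching each row's blocked_by to another row's id. Use LEFT JOIN so rows with blocked_by=NULL are kept.
  - ticket 1 (Race condition): blocked_by=NULL -> NULL
  - ticket 2 (Null pointer): blocked_by=NULL -> NULL
  - ticket 3 (Memory leak): blocked_by=2 -> Null pointer
  - ticket 4 (Export error): blocked_by=2 -> Null pointer
  - ticket 5 (Timeout error): blocked_by=2 -> Null pointer

SQL:
SELECT a.title AS item, b.title AS blocked_by
FROM tickets a
LEFT JOIN tickets b ON a.blocked_by = b.id

Result:
item           | blocked_by  
---------------+-------------
Race condition | NULL        
Null pointer   | NULL        
Memory leak    | Null pointer
Export error   | Null pointer
Timeout error  | Null pointer


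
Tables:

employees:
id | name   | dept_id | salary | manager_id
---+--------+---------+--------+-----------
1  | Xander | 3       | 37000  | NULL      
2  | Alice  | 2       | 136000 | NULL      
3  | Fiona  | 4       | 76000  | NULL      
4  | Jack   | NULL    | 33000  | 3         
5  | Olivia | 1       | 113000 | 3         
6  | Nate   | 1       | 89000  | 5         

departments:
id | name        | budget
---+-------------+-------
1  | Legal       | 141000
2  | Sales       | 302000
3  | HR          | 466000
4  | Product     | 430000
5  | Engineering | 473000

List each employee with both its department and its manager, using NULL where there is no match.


Two LEFT JOINs from the same base table employees: one to departments via dept_id, one to employees itself via manager_id. Both are LEFT so every employee is preserved.
Match against departments:
  - employee 1 (Xander): dept_id=3 -> matches HR
  - employee 2 (Alice): dept_id=2 -> matches Sales
  - employee 3 (Fiona): dept_id=4 -> matches Product
  - employee 4 (Jack): dept_id=NULL, no match -> kept with NULL
  - employee 5 (Olivia): dept_id=1 -> matches Legal
  - employee 6 (Nate): dept_id=1 -> matches Legal
Match against employees (self):
  - employee 1 (Xander): manager_id=NULL -> NULL
  - employee 2 (Alice): manager_id=NULL -> NULL
  - employee 3 (Fiona): manager_id=NULL -> NULL
  - employee 4 (Jack): manager_id=3 -> Fiona
  - employee 5 (Olivia): manager_id=3 -> Fiona
  - employee 6 (Nate): manager_id=5 -> Olivia

SQL:
SELECT a.name, b.name AS department, c.name AS manager
FROM employees a
LEFT JOIN departments b ON a.dept_id = b.id
LEFT JOIN employees c ON a.manager_id = c.id

Result:
name   | department | manager
-------+------------+--------
Xander | HR         | NULL   
Alice  | Sales      | NULL   
Fiona  | Product    | NULL   
Jack   | NULL       | Fiona  
Olivia | Legal      | Fiona  
Nate   | Legal      | Olivia 


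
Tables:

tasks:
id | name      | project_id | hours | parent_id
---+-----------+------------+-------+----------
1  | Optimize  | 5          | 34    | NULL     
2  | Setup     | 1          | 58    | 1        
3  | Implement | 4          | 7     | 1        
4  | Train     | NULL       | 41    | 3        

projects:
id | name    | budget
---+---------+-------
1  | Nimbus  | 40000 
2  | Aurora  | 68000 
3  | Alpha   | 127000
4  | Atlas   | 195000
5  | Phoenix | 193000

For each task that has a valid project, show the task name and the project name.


INNER JOIN keeps only tasks rows whose project_id matches an id in projects. Walk through each task:
  - task 1 (Optimize): project_id=5 -> matches Phoenix
  - task 2 (Setup): project_id=1 -> matches Nimbus
  - task 3 (Implement): project_id=4 -> matches Atlas
  - task 4 (Train): project_id=NULL, no match -> dropped
So 1 of 4 rows is dropped.

SQL:
SELECT a.name, b.name AS project
FROM tasks a
INNER JOIN projects b ON a.project_id = b.id

Result:
name      | project
----------+--------
Optimize  | Phoenix
Setup     | Nimbus 
Implement | Atlas  


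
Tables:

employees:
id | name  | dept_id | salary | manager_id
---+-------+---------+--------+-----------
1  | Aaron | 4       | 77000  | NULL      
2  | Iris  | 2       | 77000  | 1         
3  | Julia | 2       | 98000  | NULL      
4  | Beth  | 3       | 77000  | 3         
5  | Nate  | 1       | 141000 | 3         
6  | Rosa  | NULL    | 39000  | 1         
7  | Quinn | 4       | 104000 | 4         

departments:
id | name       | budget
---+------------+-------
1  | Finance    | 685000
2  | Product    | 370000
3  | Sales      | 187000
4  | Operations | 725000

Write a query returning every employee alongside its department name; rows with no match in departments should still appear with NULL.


LEFT JOIN keeps every row from employees (the left table); where dept_id has no match in departments, the department columns become NULL. Walk through each employee:
  - employee 1 (Aaron): dept_id=4 -> matches Operations
  - employee 2 (Iris): dept_id=2 -> matches Product
  - employee 3 (Julia): dept_id=2 -> matches Product
  - employee 4 (Beth): dept_id=3 -> matches Sales
  - employee 5 (Nate): dept_id=1 -> matches Finance
  - employee 6 (Rosa): dept_id=NULL, no match -> kept with NULL
  - employee 7 (Quinn): dept_id=4 -> matches Operations
All 7 rows appear; 1 has NULL department.

SQL:
SELECT a.name, b.name AS department
FROM employees a
LEFT JOIN departments b ON a.dept_id = b.id

Result:
name  | department
------+-----------
Aaron | Operations
Iris  | Product   
Julia | Product   
Beth  | Sales     
Nate  | Finance   
Rosa  | NULL      
Quinn | Operations


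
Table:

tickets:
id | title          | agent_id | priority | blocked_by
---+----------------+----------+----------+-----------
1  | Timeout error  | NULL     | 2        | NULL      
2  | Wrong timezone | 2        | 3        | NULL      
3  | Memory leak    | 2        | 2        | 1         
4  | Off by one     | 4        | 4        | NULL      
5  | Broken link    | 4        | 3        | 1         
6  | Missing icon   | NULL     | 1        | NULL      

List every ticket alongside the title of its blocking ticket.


This is a self-join: tickets is joined to a second copy of itself, matching each row's blocked_by to another row's id. Use LEFT JOIN so rows with blocked_by=NULL are kept.
  - ticket 1 (Timeout error): blocked_by=NULL -> NULL
  - ticket 2 (Wrong timezone): blocked_by=NULL -> NULL
  - ticket 3 (Memory leak): blocked_by=1 -> Timeout error
  - ticket 4 (Off by one): blocked_by=NULL -> NULL
  - ticket 5 (Broken link): blocked_by=1 -> Timeout error
  - ticket 6 (Missing icon): blocked_by=NULL -> NULL

SQL:
SELECT a.title AS item, b.title AS blocked_by
FROM tickets a
LEFT JOIN tickets b ON a.blocked_by = b.id

Result:
item           | blocked_by   
---------------+--------------
Timeout error  | NULL         
Wrong timezone | NULL         
Memory leak    | Timeout error
Off by one     | NULL         
Broken link    | Timeout error
Missing icon   | NULL         


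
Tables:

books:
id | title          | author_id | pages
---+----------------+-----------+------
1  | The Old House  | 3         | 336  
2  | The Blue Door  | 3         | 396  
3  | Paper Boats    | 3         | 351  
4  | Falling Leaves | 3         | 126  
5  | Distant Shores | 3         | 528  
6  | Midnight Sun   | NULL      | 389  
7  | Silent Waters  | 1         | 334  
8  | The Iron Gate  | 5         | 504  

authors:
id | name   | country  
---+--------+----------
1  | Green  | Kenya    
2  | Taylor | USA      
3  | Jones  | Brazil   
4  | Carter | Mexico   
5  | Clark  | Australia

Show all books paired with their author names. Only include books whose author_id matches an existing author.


INNER JOIN keeps only books rows whose author_id matches an id in authors. Walk through each book:
  - book 1 (The Old House): author_id=3 -> matches Jones
  - book 2 (The Blue Door): author_id=3 -> matches Jones
  - book 3 (Paper Boats): author_id=3 -> matches Jones
  - book 4 (Falling Leaves): author_id=3 -> matches Jones
  - book 5 (Distant Shores): author_id=3 -> matches Jones
  - book 6 (Midnight Sun): author_id=NULL, no match -> dropped
  - book 7 (Silent Waters): author_id=1 -> matches Green
  - book 8 (The Iron Gate): author_id=5 -> matches Clark
So 1 of 8 rows is dropped.

SQL:
SELECT a.title, b.name AS author
FROM books a
INNER JOIN authors b ON a.author_id = b.id

Result:
title          | author
---------------+-------
The Old House  | Jones 
The Blue Door  | Jones 
Paper Boats    | Jones 
Falling Leaves | Jones 
Distant Shores | Jones 
Silent Waters  | Green 
The Iron Gate  | Clark 


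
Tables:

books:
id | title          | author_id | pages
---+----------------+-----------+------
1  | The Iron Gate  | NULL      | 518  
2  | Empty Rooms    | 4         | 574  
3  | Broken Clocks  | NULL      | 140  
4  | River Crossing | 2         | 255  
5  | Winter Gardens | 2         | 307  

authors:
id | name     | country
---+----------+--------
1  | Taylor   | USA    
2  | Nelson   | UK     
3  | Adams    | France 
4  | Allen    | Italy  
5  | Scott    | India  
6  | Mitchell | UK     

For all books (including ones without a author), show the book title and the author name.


LEFT JOIN keeps every row from books (the left table); where author_id has no match in authors, the author columns become NULL. Walk through each book:
  - book 1 (The Iron Gate): author_id=NULL, no match -> kept with NULL
  - book 2 (Empty Rooms): author_id=4 -> matches Allen
  - book 3 (Broken Clocks): author_id=NULL, no match -> kept with NULL
  - book 4 (River Crossing): author_id=2 -> matches Nelson
  - book 5 (Winter Gardens): author_id=2 -> matches Nelson
All 5 rows appear; 2 have NULL author.

SQL:
SELECT a.title, b.name AS author
FROM books a
LEFT JOIN authors b ON a.author_id = b.id

Result:
title          | author
---------------+-------
The Iron Gate  | NULL  
Empty Rooms    | Allen 
Broken Clocks  | NULL  
River Crossing | Nelson
Winter Gardens | Nelson


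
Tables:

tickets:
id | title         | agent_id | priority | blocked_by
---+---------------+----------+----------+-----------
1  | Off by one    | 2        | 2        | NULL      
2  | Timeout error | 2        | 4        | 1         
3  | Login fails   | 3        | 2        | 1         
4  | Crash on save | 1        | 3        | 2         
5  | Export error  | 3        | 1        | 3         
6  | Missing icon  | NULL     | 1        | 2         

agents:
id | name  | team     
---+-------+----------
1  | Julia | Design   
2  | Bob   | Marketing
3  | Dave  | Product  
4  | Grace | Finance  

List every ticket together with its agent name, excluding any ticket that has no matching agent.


INNER JOIN keeps only tickets rows whose agent_id matches an id in agents. Walk through each ticket:
  - ticket 1 (Off by one): agent_id=2 -> matches Bob
  - ticket 2 (Timeout error): agent_id=2 -> matches Bob
  - ticket 3 (Login fails): agent_id=3 -> matches Dave
  - ticket 4 (Crash on save): agent_id=1 -> matches Julia
  - ticket 5 (Export error): agent_id=3 -> matches Dave
  - ticket 6 (Missing icon): agent_id=NULL, no match -> dropped
So 1 of 6 rows is dropped.

SQL:
SELECT a.title, b.name AS agent
FROM tickets a
INNER JOIN agents b ON a.agent_id = b.id

Result:
title         | agent
--------------+------
Off by one    | Bob  
Timeout error | Bob  
Login fails   | Dave 
Crash on save | Julia
Export error  | Dave 


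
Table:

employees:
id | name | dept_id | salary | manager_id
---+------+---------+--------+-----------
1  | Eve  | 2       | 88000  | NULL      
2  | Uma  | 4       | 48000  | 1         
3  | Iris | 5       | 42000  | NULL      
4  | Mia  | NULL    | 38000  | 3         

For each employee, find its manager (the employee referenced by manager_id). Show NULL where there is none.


This is a self-join: employees is joined to a second copy of itself, matching each row's manager_id to another row's id. Use LEFT JOIN so rows with manager_id=NULL are kept.
  - employee 1 (Eve): manager_id=NULL -> NULL
  - employee 2 (Uma): manager_id=1 -> Eve
  - employee 3 (Iris): manager_id=NULL -> NULL
  - employee 4 (Mia): manager_id=3 -> Iris

SQL:
SELECT a.name AS item, b.name AS manager
FROM employees a
LEFT JOIN employees b ON a.manager_id = b.id

Result:
item | manager
-----+--------
Eve  | NULL   
Uma  | Eve    
Iris | NULL   
Mia  | Iris   


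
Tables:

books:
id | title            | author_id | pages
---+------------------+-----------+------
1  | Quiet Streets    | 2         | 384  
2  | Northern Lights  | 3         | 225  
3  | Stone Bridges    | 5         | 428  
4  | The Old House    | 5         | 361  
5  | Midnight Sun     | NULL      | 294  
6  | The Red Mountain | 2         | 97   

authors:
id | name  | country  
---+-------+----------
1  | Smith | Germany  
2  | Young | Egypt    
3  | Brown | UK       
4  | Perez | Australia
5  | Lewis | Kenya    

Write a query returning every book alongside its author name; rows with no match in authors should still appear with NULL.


LEFT JOIN keeps every row from books (the left table); where author_id has no match in authors, the author columns become NULL. Walk through each book:
  - book 1 (Quiet Streets): author_id=2 -> matches Young
  - book 2 (Northern Lights): author_id=3 -> matches Brown
  - book 3 (Stone Bridges): author_id=5 -> matches Lewis
  - book 4 (The Old House): author_id=5 -> matches Lewis
  - book 5 (Midnight Sun): author_id=NULL, no match -> kept with NULL
  - book 6 (The Red Mountain): author_id=2 -> matches Young
All 6 rows appear; 1 has NULL author.

SQL:
SELECT a.title, b.name AS author
FROM books a
LEFT JOIN authors b ON a.author_id = b.id

Result:
title            | author
-----------------+-------
Quiet Streets    | Young 
Northern Lights  | Brown 
Stone Bridges    | Lewis 
The Old House    | Lewis 
Midnight Sun     | NULL  
The Red Mountain | Young 


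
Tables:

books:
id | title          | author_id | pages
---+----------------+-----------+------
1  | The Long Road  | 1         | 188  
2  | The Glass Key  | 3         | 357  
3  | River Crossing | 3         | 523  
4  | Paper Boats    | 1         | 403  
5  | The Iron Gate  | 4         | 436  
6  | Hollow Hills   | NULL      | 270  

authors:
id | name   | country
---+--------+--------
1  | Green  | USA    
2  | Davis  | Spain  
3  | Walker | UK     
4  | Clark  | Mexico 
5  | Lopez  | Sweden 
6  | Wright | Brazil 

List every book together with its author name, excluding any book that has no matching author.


INNER JOIN keeps only books rows whose author_id matches an id in authors. Walk through each book:
  - book 1 (The Long Road): author_id=1 -> matches Green
  - book 2 (The Glass Key): author_id=3 -> matches Walker
  - book 3 (River Crossing): author_id=3 -> matches Walker
  - book 4 (Paper Boats): author_id=1 -> matches Green
  - book 5 (The Iron Gate): author_id=4 -> matches Clark
  - book 6 (Hollow Hills): author_id=NULL, no match -> dropped
So 1 of 6 rows is dropped.

SQL:
SELECT a.title, b.name AS author
FROM books a
INNER JOIN authors b ON a.author_id = b.id

Result:
title          | author
---------------+-------
The Long Road  | Green 
The Glass Key  | Walker
River Crossing | Walker
Paper Boats    | Green 
The Iron Gate  | Clark 


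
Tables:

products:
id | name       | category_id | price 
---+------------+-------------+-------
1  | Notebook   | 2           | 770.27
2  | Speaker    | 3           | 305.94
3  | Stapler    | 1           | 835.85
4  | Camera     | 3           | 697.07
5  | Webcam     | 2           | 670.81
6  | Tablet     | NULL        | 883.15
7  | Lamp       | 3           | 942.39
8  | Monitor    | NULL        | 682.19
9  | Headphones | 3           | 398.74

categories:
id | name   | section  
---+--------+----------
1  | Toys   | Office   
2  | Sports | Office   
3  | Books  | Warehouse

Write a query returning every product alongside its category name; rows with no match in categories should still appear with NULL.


LEFT JOIN keeps every row from products (the left table); where category_id has no match in categories, the category columns become NULL. Walk through each product:
  - product 1 (Notebook): category_id=2 -> matches Sports
  - product 2 (Speaker): category_id=3 -> matches Books
  - product 3 (Stapler): category_id=1 -> matches Toys
  - product 4 (Camera): category_id=3 -> matches Books
  - product 5 (Webcam): category_id=2 -> matches Sports
  - product 6 (Tablet): category_id=NULL, no match -> kept with NULL
  - product 7 (Lamp): category_id=3 -> matches Books
  - product 8 (Monitor): category_id=NULL, no match -> kept with NULL
  - product 9 (Headphones): category_id=3 -> matches Books
All 9 rows appear; 2 have NULL category.

SQL:
SELECT a.name, b.name AS category
FROM products a
LEFT JOIN categories b ON a.category_id = b.id

Result:
name       | category
-----------+---------
Notebook   | Sports  
Speaker    | Books   
Stapler    | Toys    
Camera     | Books   
Webcam     | Sports  
Tablet     | NULL    
Lamp       | Books   
Monitor    | NULL    
Headphones | Books   


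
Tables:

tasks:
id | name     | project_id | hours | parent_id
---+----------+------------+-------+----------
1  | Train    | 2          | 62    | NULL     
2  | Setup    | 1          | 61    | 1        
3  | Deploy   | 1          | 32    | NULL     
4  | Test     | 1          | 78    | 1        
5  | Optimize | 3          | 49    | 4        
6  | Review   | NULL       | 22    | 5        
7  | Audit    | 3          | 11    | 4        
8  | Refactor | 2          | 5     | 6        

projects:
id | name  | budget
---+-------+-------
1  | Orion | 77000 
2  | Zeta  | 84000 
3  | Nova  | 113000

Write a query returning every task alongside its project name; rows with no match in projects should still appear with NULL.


LEFT JOIN keeps every row from tasks (the left table); where project_id has no match in projects, the project columns become NULL. Walk through each task:
  - task 1 (Train): project_id=2 -> matches Zeta
  - task 2 (Setup): project_id=1 -> matches Orion
  - task 3 (Deploy): project_id=1 -> matches Orion
  - task 4 (Test): project_id=1 -> matches Orion
  - task 5 (Optimize): project_id=3 -> matches Nova
  - task 6 (Review): project_id=NULL, no match -> kept with NULL
  - task 7 (Audit): project_id=3 -> matches Nova
  - task 8 (Refactor): project_id=2 -> matches Zeta
All 8 rows appear; 1 has NULL project.

SQL:
SELECT a.name, b.name AS project
FROM tasks a
LEFT JOIN projects b ON a.project_id = b.id

Result:
name     | project
---------+--------
Train    | Zeta   
Setup    | Orion  
Deploy   | Orion  
Test     | Orion  
Optimize | Nova   
Review   | NULL   
Audit    | Nova   
Refactor | Zeta   


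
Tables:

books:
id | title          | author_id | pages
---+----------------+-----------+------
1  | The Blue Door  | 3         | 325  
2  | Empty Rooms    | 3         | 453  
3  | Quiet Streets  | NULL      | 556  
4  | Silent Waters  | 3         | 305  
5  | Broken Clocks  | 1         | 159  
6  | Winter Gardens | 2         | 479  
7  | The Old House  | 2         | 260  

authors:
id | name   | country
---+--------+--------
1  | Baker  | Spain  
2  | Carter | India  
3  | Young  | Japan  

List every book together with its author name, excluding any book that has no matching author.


INNER JOIN keeps only books rows whose author_id matches an id in authors. Walk through each book:
  - book 1 (The Blue Door): author_id=3 -> matches Young
  - book 2 (Empty Rooms): author_id=3 -> matches Young
  - book 3 (Quiet Streets): author_id=NULL, no match -> dropped
  - book 4 (Silent Waters): author_id=3 -> matches Young
  - book 5 (Broken Clocks): author_id=1 -> matches Baker
  - book 6 (Winter Gardens): author_id=2 -> matches Carter
  - book 7 (The Old House): author_id=2 -> matches Carter
So 1 of 7 rows is dropped.

SQL:
SELECT a.title, b.name AS author
FROM books a
INNER JOIN authors b ON a.author_id = b.id

Result:
title          | author
---------------+-------
The Blue Door  | Young 
Empty Rooms    | Young 
Silent Waters  | Young 
Broken Clocks  | Baker 
Winter Gardens | Carter
The Old House  | Carter


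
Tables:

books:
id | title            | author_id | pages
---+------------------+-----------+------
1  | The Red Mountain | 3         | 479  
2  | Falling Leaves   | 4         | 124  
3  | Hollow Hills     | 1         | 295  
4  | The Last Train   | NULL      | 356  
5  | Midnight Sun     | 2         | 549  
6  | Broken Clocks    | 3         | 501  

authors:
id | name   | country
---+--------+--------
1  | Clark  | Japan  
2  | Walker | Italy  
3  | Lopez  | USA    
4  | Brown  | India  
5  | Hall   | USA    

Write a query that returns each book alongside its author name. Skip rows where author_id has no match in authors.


INNER JOIN keeps only books rows whose author_id matches an id in authors. Walk through each book:
  - book 1 (The Red Mountain): author_id=3 -> matches Lopez
  - book 2 (Falling Leaves): author_id=4 -> matches Brown
  - book 3 (Hollow Hills): author_id=1 -> matches Clark
  - book 4 (The Last Train): author_id=NULL, no match -> dropped
  - book 5 (Midnight Sun): author_id=2 -> matches Walker
  - book 6 (Broken Clocks): author_id=3 -> matches Lopez
So 1 of 6 rows is dropped.

SQL:
SELECT a.title, b.name AS author
FROM books a
INNER JOIN authors b ON a.author_id = b.id

Result:
title            | author
-----------------+-------
The Red Mountain | Lopez 
Falling Leaves   | Brown 
Hollow Hills     | Clark 
Midnight Sun     | Walker
Broken Clocks    | Lopez 


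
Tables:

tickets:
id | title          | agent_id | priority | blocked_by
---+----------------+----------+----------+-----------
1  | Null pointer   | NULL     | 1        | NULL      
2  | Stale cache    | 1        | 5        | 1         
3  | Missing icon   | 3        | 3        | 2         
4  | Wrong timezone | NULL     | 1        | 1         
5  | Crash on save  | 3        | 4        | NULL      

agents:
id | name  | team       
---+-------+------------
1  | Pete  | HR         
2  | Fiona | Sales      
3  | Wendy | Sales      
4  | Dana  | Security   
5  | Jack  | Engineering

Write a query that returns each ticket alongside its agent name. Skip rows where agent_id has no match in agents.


INNER JOIN keeps only tickets rows whose agent_id matches an id in agents. Walk through each ticket:
  - ticket 1 (Null pointer): agent_id=NULL, no match -> dropped
  - ticket 2 (Stale cache): agent_id=1 -> matches Pete
  - ticket 3 (Missing icon): agent_id=3 -> matches Wendy
  - ticket 4 (Wrong timezone): agent_id=NULL, no match -> dropped
  - ticket 5 (Crash on save): agent_id=3 -> matches Wendy
So 2 of 5 rows are dropped.

SQL:
SELECT a.title, b.name AS agent
FROM tickets a
INNER JOIN agents b ON a.agent_id = b.id

Result:
title         | agent
--------------+------
Stale cache   | Pete 
Missing icon  | Wendy
Crash on save | Wendy


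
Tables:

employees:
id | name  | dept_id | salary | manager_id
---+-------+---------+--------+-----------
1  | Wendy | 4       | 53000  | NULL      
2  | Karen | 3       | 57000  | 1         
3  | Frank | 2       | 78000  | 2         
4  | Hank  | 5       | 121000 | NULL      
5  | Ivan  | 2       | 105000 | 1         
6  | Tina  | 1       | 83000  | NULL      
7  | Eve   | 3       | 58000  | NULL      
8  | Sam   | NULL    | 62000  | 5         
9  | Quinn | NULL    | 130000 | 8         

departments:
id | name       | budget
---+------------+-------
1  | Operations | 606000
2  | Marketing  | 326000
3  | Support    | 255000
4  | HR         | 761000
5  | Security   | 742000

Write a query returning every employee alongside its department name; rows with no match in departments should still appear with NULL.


LEFT JOIN keeps every row from employees (the left table); where dept_id has no match in departments, the department columns become NULL. Walk through each employee:
  - employee 1 (Wendy): dept_id=4 -> matches HR
  - employee 2 (Karen): dept_id=3 -> matches Support
  - employee 3 (Frank): dept_id=2 -> matches Marketing
  - employee 4 (Hank): dept_id=5 -> matches Security
  - employee 5 (Ivan): dept_id=2 -> matches Marketing
  - employee 6 (Tina): dept_id=1 -> matches Operations
  - employee 7 (Eve): dept_id=3 -> matches Support
  - employee 8 (Sam): dept_id=NULL, no match -> kept with NULL
  - employee 9 (Quinn): dept_id=NULL, no match -> kept with NULL
All 9 rows appear; 2 have NULL department.

SQL:
SELECT a.name, b.name AS department
FROM employees a
LEFT JOIN departments b ON a.dept_id = b.id

Result:
name  | department
------+-----------
Wendy | HR        
Karen | Support   
Frank | Marketing 
Hank  | Security  
Ivan  | Marketing 
Tina  | Operations
Eve   | Support   
Sam   | NULL      
Quinn | NULL      


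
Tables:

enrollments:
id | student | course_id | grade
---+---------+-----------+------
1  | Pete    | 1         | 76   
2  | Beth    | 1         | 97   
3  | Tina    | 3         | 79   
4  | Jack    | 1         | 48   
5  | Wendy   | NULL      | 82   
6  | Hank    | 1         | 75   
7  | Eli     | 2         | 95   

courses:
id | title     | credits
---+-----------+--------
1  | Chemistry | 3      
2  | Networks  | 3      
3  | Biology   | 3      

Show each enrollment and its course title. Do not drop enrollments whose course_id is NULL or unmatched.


LEFT JOIN keeps every row from enrollments (the left table); where course_id has no match in courses, the course columns become NULL. Walk through each enrollment:
  - enrollment 1 (Pete): course_id=1 -> matches Chemistry
  - enrollment 2 (Beth): course_id=1 -> matches Chemistry
  - enrollment 3 (Tina): course_id=3 -> matches Biology
  - enrollment 4 (Jack): course_id=1 -> matches Chemistry
  - enrollment 5 (Wendy): course_id=NULL, no match -> kept with NULL
  - enrollment 6 (Hank): course_id=1 -> matches Chemistry
  - enrollment 7 (Eli): course_id=2 -> matches Networks
All 7 rows appear; 1 has NULL course.

SQL:
SELECT a.student, b.title AS course
FROM enrollments a
LEFT JOIN courses b ON a.course_id = b.id

Result:
student | course   
--------+----------
Pete    | Chemistry
Beth    | Chemistry
Tina    | Biology  
Jack    | Chemistry
Wendy   | NULL     
Hank    | Chemistry
Eli     | Networks 


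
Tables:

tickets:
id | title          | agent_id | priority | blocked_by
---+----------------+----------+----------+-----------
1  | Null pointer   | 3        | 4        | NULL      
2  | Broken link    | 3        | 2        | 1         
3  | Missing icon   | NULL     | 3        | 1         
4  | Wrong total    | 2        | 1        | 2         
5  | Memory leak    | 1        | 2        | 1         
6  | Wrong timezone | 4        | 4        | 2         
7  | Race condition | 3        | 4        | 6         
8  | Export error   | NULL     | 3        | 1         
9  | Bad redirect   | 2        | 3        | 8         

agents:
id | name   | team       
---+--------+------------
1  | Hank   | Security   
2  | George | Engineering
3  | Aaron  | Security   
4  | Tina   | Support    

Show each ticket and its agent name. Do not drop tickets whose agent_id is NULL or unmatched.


LEFT JOIN keeps every row from tickets (the left table); where agent_id has no match in agents, the agent columns become NULL. Walk through each ticket:
  - ticket 1 (Null pointer): agent_id=3 -> matches Aaron
  - ticket 2 (Broken link): agent_id=3 -> matches Aaron
  - ticket 3 (Missing icon): agent_id=NULL, no match -> kept with NULL
  - ticket 4 (Wrong total): agent_id=2 -> matches George
  - ticket 5 (Memory leak): agent_id=1 -> matches Hank
  - ticket 6 (Wrong timezone): agent_id=4 -> matches Tina
  - ticket 7 (Race condition): agent_id=3 -> matches Aaron
  - ticket 8 (Export error): agent_id=NULL, no match -> kept with NULL
  - ticket 9 (Bad redirect): agent_id=2 -> matches George
All 9 rows appear; 2 have NULL agent.

SQL:
SELECT a.title, b.name AS agent
FROM tickets a
LEFT JOIN agents b ON a.agent_id = b.id

Result:
title          | agent 
---------------+-------
Null pointer   | Aaron 
Broken link    | Aaron 
Missing icon   | NULL  
Wrong total    | George
Memory leak    | Hank  
Wrong timezone | Tina  
Race condition | Aaron 
Export error   | NULL  
Bad redirect   | George


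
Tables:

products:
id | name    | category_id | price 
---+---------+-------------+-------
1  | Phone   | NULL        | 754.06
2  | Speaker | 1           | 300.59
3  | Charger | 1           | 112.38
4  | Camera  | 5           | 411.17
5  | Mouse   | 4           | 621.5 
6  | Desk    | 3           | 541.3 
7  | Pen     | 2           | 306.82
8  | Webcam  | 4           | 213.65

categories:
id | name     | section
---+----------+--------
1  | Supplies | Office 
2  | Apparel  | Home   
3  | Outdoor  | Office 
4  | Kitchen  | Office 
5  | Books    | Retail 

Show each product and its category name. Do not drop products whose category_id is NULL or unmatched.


LEFT JOIN keeps every row from products (the left table); where category_id has no match in categories, the category columns become NULL. Walk through each product:
  - product 1 (Phone): category_id=NULL, no match -> kept with NULL
  - product 2 (Speaker): category_id=1 -> matches Supplies
  - product 3 (Charger): category_id=1 -> matches Supplies
  - product 4 (Camera): category_id=5 -> matches Books
  - product 5 (Mouse): category_id=4 -> matches Kitchen
  - product 6 (Desk): category_id=3 -> matches Outdoor
  - product 7 (Pen): category_id=2 -> matches Apparel
  - product 8 (Webcam): category_id=4 -> matches Kitchen
All 8 rows appear; 1 has NULL category.

SQL:
SELECT a.name, b.name AS category
FROM products a
LEFT JOIN categories b ON a.category_id = b.id

Result:
name    | category
--------+---------
Phone   | NULL    
Speaker | Supplies
Charger | Supplies
Camera  | Books   
Mouse   | Kitchen 
Desk    | Outdoor 
Pen     | Apparel 
Webcam  | Kitchen 
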